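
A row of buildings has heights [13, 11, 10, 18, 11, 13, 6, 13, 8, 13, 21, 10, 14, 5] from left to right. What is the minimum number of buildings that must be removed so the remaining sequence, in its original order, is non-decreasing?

8

Fewest deletions = n − (longest non-decreasing subsequence).
i:      1  2  3  4  5  6  7  8  9 10 11 12 13 14
a[i]:  13 11 10 18 11 13  6 13  8 13 21 10 14  5
dp:     1  1  1  2  2  3  1  4  2  5  6  3  6  1
max dp = 6, so deletions = 14 − 6 = 8.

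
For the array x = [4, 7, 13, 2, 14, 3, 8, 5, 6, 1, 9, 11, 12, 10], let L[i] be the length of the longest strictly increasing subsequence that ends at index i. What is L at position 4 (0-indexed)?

dp[i] = 1 + max{dp[j] : j<i, x[j]<x[i]} (or 1 if no such j):
i:      0  1  2  3  4  5  6  7  8  9 10 11 12 13
x[i]:   4  7 13  2 14  3  8  5  6  1  9 11 12 10
dp:     1  2  3  1  4  2  3  3  4  1  5  6  7  6
At index 4 the value is 4.

4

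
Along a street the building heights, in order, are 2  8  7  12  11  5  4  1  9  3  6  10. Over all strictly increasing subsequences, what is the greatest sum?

29

Let S[i] be the best sum of a strictly increasing subsequence ending at i:
i:      1  2  3  4  5  6  7  8  9 10 11 12
a[i]:   2  8  7 12 11  5  4  1  9  3  6 10
S:      2 10  9 22 21  7  6  1 19  5 13 29
Maximum is 29 (e.g. 2 + 8 + 9 + 10).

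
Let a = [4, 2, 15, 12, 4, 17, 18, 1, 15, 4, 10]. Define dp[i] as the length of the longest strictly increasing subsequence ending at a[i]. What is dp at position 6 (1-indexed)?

dp[i] = 1 + max{dp[j] : j<i, a[j]<a[i]} (or 1 if no such j):
i:      1  2  3  4  5  6  7  8  9 10 11
a[i]:   4  2 15 12  4 17 18  1 15  4 10
dp:     1  1  2  2  2  3  4  1  3  2  3
At index 6 the value is 3.

3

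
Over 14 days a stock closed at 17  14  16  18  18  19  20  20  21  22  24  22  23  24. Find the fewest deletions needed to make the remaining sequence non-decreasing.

Fewest deletions = n − (longest non-decreasing subsequence).
Patience tails:
17 → extends → [17]
14 → replaces 17 → [14]
16 → extends → [14, 16]
18 → extends → [14, 16, 18]
18 → extends → [14, 16, 18, 18]
19 → extends → [14, 16, 18, 18, 19]
20 → extends → [14, 16, 18, 18, 19, 20]
20 → extends → [14, 16, 18, 18, 19, 20, 20]
21 → extends → [14, 16, 18, 18, 19, 20, 20, 21]
22 → extends → [14, 16, 18, 18, 19, 20, 20, 21, 22]
24 → extends → [14, 16, 18, 18, 19, 20, 20, 21, 22, 24]
22 → replaces 24 → [14, 16, 18, 18, 19, 20, 20, 21, 22, 22]
23 → extends → [14, 16, 18, 18, 19, 20, 20, 21, 22, 22, 23]
24 → extends → [14, 16, 18, 18, 19, 20, 20, 21, 22, 22, 23, 24]
Longest non-decreasing subsequence has length 12, so deletions = 14 − 12 = 2.

2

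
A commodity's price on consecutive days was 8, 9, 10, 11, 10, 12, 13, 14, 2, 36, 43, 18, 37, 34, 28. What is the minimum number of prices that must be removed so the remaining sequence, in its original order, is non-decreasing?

Fewest deletions = n − (longest non-decreasing subsequence).
Patience tails:
8 → extends → [8]
9 → extends → [8, 9]
10 → extends → [8, 9, 10]
11 → extends → [8, 9, 10, 11]
10 → replaces 11 → [8, 9, 10, 10]
12 → extends → [8, 9, 10, 10, 12]
13 → extends → [8, 9, 10, 10, 12, 13]
14 → extends → [8, 9, 10, 10, 12, 13, 14]
2 → replaces 8 → [2, 9, 10, 10, 12, 13, 14]
36 → extends → [2, 9, 10, 10, 12, 13, 14, 36]
43 → extends → [2, 9, 10, 10, 12, 13, 14, 36, 43]
18 → replaces 36 → [2, 9, 10, 10, 12, 13, 14, 18, 43]
37 → replaces 43 → [2, 9, 10, 10, 12, 13, 14, 18, 37]
34 → replaces 37 → [2, 9, 10, 10, 12, 13, 14, 18, 34]
28 → replaces 34 → [2, 9, 10, 10, 12, 13, 14, 18, 28]
Longest non-decreasing subsequence has length 9, so deletions = 15 − 9 = 6.

6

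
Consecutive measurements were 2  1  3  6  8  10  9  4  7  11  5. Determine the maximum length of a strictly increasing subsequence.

6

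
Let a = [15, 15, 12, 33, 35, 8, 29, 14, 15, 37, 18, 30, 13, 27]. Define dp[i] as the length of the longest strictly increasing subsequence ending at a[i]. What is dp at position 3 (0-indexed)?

2

dp[i] = 1 + max{dp[j] : j<i, a[j]<a[i]} (or 1 if no such j):
i:      0  1  2  3  4  5  6  7  8  9 10 11 12 13
a[i]:  15 15 12 33 35  8 29 14 15 37 18 30 13 27
dp:     1  1  1  2  3  1  2  2  3  4  4  5  2  5
At index 3 the value is 2.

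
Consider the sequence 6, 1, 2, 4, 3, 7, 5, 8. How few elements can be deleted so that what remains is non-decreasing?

Fewest deletions = n − (longest non-decreasing subsequence).
Patience tails:
6 → extends → [6]
1 → replaces 6 → [1]
2 → extends → [1, 2]
4 → extends → [1, 2, 4]
3 → replaces 4 → [1, 2, 3]
7 → extends → [1, 2, 3, 7]
5 → replaces 7 → [1, 2, 3, 5]
8 → extends → [1, 2, 3, 5, 8]
Longest non-decreasing subsequence has length 5, so deletions = 8 − 5 = 3.

3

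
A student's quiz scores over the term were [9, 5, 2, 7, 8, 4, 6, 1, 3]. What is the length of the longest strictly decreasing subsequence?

4

Let dp[i] be the longest strictly decreasing subsequence ending at i:
i:     1 2 3 4 5 6 7 8 9
a[i]:  9 5 2 7 8 4 6 1 3
dp:    1 2 3 2 2 3 3 4 4
Maximum is 4.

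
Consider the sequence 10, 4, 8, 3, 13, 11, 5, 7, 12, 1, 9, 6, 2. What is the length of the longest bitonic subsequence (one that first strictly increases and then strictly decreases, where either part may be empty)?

inc[i] = longest strictly increasing subsequence ending at i; dec[i] = longest strictly decreasing subsequence starting at i:
i:      1  2  3  4  5  6  7  8  9 10 11 12 13
a[i]:  10  4  8  3 13 11  5  7 12  1  9  6  2
inc:    1  1  2  1  3  3  2  3  4  1  4  3  2
dec:    5  3  4  2  5  4  2  3  4  1  3  2  1
Best peak at i=5 (value 13): inc=3, dec=5, length 3+5−1 = 7.

7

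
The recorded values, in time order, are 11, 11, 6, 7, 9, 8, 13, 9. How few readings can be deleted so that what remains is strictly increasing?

4

Fewest deletions = n − (longest strictly increasing subsequence).
i:      1  2  3  4  5  6  7  8
a[i]:  11 11  6  7  9  8 13  9
dp:     1  1  1  2  3  3  4  4
max dp = 4, so deletions = 8 − 4 = 4.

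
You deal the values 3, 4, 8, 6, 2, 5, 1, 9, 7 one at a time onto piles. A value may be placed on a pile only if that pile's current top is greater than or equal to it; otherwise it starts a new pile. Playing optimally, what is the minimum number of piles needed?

4

Place each on the leftmost legal pile:
3 → new pile 1 (tops now [3])
4 → new pile 2 (tops now [3, 4])
8 → new pile 3 (tops now [3, 4, 8])
6 → pile 3 (tops now [3, 4, 6])
2 → pile 1 (tops now [2, 4, 6])
5 → pile 3 (tops now [2, 4, 5])
1 → pile 1 (tops now [1, 4, 5])
9 → new pile 4 (tops now [1, 4, 5, 9])
7 → pile 4 (tops now [1, 4, 5, 7])
Four piles.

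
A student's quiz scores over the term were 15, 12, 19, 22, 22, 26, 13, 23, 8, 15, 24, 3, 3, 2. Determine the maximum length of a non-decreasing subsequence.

6

Track the smallest tail for each achievable length (allowing ties):
15 → extends → [15]
12 → replaces 15 → [12]
19 → extends → [12, 19]
22 → extends → [12, 19, 22]
22 → extends → [12, 19, 22, 22]
26 → extends → [12, 19, 22, 22, 26]
13 → replaces 19 → [12, 13, 22, 22, 26]
23 → replaces 26 → [12, 13, 22, 22, 23]
8 → replaces 12 → [8, 13, 22, 22, 23]
15 → replaces 22 → [8, 13, 15, 22, 23]
24 → extends → [8, 13, 15, 22, 23, 24]
3 → replaces 8 → [3, 13, 15, 22, 23, 24]
3 → replaces 13 → [3, 3, 15, 22, 23, 24]
2 → replaces 3 → [2, 3, 15, 22, 23, 24]
Six tails, so the longest non-decreasing subsequence has length 6 (e.g. 15, 19, 22, 22, 23, 24).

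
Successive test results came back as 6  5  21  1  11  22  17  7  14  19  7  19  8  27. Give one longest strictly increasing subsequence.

6, 11, 17, 19, 27

Patience tails give the LIS length; then backtrack through the dp parents:
6 → extends → [6]
5 → replaces 6 → [5]
21 → extends → [5, 21]
1 → replaces 5 → [1, 21]
11 → replaces 21 → [1, 11]
22 → extends → [1, 11, 22]
17 → replaces 22 → [1, 11, 17]
7 → replaces 11 → [1, 7, 17]
14 → replaces 17 → [1, 7, 14]
19 → extends → [1, 7, 14, 19]
7 → already a tail → [1, 7, 14, 19]
19 → already a tail → [1, 7, 14, 19]
8 → replaces 14 → [1, 7, 8, 19]
27 → extends → [1, 7, 8, 19, 27]
Length 5; one witness is 6, 11, 17, 19, 27.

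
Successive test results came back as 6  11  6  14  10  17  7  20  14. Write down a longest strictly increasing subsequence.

6, 11, 14, 17, 20

Patience tails give the LIS length; then backtrack through the dp parents:
6 → extends → [6]
11 → extends → [6, 11]
6 → already a tail → [6, 11]
14 → extends → [6, 11, 14]
10 → replaces 11 → [6, 10, 14]
17 → extends → [6, 10, 14, 17]
7 → replaces 10 → [6, 7, 14, 17]
20 → extends → [6, 7, 14, 17, 20]
14 → already a tail → [6, 7, 14, 17, 20]
Length 5; one witness is 6, 11, 14, 17, 20.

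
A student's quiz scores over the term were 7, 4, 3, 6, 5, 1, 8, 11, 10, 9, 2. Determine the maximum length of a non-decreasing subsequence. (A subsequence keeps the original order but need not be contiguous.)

4

Track the smallest tail for each achievable length (allowing ties):
7 → extends → [7]
4 → replaces 7 → [4]
3 → replaces 4 → [3]
6 → extends → [3, 6]
5 → replaces 6 → [3, 5]
1 → replaces 3 → [1, 5]
8 → extends → [1, 5, 8]
11 → extends → [1, 5, 8, 11]
10 → replaces 11 → [1, 5, 8, 10]
9 → replaces 10 → [1, 5, 8, 9]
2 → replaces 5 → [1, 2, 8, 9]
Four tails, so the longest non-decreasing subsequence has length 4 (e.g. 4, 6, 8, 11).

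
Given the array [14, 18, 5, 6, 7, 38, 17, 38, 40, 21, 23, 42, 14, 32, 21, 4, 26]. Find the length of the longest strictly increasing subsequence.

7

Track the smallest tail for each achievable length (strict):
14 → extends → [14]
18 → extends → [14, 18]
5 → replaces 14 → [5, 18]
6 → replaces 18 → [5, 6]
7 → extends → [5, 6, 7]
38 → extends → [5, 6, 7, 38]
17 → replaces 38 → [5, 6, 7, 17]
38 → extends → [5, 6, 7, 17, 38]
40 → extends → [5, 6, 7, 17, 38, 40]
21 → replaces 38 → [5, 6, 7, 17, 21, 40]
23 → replaces 40 → [5, 6, 7, 17, 21, 23]
42 → extends → [5, 6, 7, 17, 21, 23, 42]
14 → replaces 17 → [5, 6, 7, 14, 21, 23, 42]
32 → replaces 42 → [5, 6, 7, 14, 21, 23, 32]
21 → already a tail → [5, 6, 7, 14, 21, 23, 32]
4 → replaces 5 → [4, 6, 7, 14, 21, 23, 32]
26 → replaces 32 → [4, 6, 7, 14, 21, 23, 26]
Seven tails, so the longest strictly increasing subsequence has length 7 (e.g. 5, 6, 7, 17, 38, 40, 42).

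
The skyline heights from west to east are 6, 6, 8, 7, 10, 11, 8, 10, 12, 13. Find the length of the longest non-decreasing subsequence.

Track the smallest tail for each achievable length (allowing ties):
6 → extends → [6]
6 → extends → [6, 6]
8 → extends → [6, 6, 8]
7 → replaces 8 → [6, 6, 7]
10 → extends → [6, 6, 7, 10]
11 → extends → [6, 6, 7, 10, 11]
8 → replaces 10 → [6, 6, 7, 8, 11]
10 → replaces 11 → [6, 6, 7, 8, 10]
12 → extends → [6, 6, 7, 8, 10, 12]
13 → extends → [6, 6, 7, 8, 10, 12, 13]
Seven tails, so the longest non-decreasing subsequence has length 7 (e.g. 6, 6, 8, 10, 11, 12, 13).

7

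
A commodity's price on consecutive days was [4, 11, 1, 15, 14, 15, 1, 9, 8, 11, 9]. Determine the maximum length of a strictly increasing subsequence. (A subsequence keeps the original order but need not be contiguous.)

4

Track the smallest tail for each achievable length (strict):
4 → extends → [4]
11 → extends → [4, 11]
1 → replaces 4 → [1, 11]
15 → extends → [1, 11, 15]
14 → replaces 15 → [1, 11, 14]
15 → extends → [1, 11, 14, 15]
1 → already a tail → [1, 11, 14, 15]
9 → replaces 11 → [1, 9, 14, 15]
8 → replaces 9 → [1, 8, 14, 15]
11 → replaces 14 → [1, 8, 11, 15]
9 → replaces 11 → [1, 8, 9, 15]
Four tails, so the longest strictly increasing subsequence has length 4 (e.g. 4, 11, 14, 15).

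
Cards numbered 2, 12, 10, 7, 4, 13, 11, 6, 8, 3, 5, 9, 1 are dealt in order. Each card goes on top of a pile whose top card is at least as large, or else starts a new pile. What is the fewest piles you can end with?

The minimum number of non-increasing subsequences covering a sequence equals the length of its longest strictly increasing subsequence.
LIS length is 5 (e.g. 2, 4, 6, 8, 9), so 5 piles are needed.

5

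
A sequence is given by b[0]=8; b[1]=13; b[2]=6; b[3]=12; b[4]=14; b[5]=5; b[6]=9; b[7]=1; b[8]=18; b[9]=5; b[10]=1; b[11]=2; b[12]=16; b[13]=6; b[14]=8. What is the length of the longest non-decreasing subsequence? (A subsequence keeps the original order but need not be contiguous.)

5

Let dp[i] be the length of the longest such subsequence ending at index i:
i:      0  1  2  3  4  5  6  7  8  9 10 11 12 13 14
b[i]:   8 13  6 12 14  5  9  1 18  5  1  2 16  6  8
dp:     1  2  1  2  3  1  2  1  4  2  2  3  4  4  5
Maximum dp value is 5.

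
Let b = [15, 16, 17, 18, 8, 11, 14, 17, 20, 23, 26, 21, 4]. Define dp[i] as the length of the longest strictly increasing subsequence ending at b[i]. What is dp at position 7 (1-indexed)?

3

dp[i] = 1 + max{dp[j] : j<i, b[j]<b[i]} (or 1 if no such j):
i:      1  2  3  4  5  6  7  8  9 10 11 12 13
b[i]:  15 16 17 18  8 11 14 17 20 23 26 21  4
dp:     1  2  3  4  1  2  3  4  5  6  7  6  1
At index 7 the value is 3.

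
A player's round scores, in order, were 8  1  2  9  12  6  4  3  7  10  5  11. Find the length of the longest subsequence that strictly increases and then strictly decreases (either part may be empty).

7

inc[i] = longest strictly increasing subsequence ending at i; dec[i] = longest strictly decreasing subsequence starting at i:
i:      1  2  3  4  5  6  7  8  9 10 11 12
a[i]:   8  1  2  9 12  6  4  3  7 10  5 11
inc:    1  1  2  3  4  3  3  3  4  5  4  6
dec:    4  1  1  4  4  3  2  1  2  2  1  1
Best peak at i=5 (value 12): inc=4, dec=4, length 4+4−1 = 7.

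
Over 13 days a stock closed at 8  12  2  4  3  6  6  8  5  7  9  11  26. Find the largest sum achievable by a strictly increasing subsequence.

66

Let S[i] be the best sum of a strictly increasing subsequence ending at i:
i:      1  2  3  4  5  6  7  8  9 10 11 12 13
a[i]:   8 12  2  4  3  6  6  8  5  7  9 11 26
S:      8 20  2  6  5 12 12 20 11 19 29 40 66
Maximum is 66 (e.g. 2 + 4 + 6 + 8 + 9 + 11 + 26).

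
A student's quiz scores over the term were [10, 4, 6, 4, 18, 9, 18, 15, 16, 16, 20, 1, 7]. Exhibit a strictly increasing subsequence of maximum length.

Patience tails give the LIS length; then backtrack through the dp parents:
10 → extends → [10]
4 → replaces 10 → [4]
6 → extends → [4, 6]
4 → already a tail → [4, 6]
18 → extends → [4, 6, 18]
9 → replaces 18 → [4, 6, 9]
18 → extends → [4, 6, 9, 18]
15 → replaces 18 → [4, 6, 9, 15]
16 → extends → [4, 6, 9, 15, 16]
16 → already a tail → [4, 6, 9, 15, 16]
20 → extends → [4, 6, 9, 15, 16, 20]
1 → replaces 4 → [1, 6, 9, 15, 16, 20]
7 → replaces 9 → [1, 6, 7, 15, 16, 20]
Length 6; one witness is 4, 6, 9, 15, 16, 20.

4, 6, 9, 15, 16, 20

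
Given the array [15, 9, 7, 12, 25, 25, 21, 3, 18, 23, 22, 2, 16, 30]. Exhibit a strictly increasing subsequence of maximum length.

Patience tails give the LIS length; then backtrack through the dp parents:
15 → extends → [15]
9 → replaces 15 → [9]
7 → replaces 9 → [7]
12 → extends → [7, 12]
25 → extends → [7, 12, 25]
25 → already a tail → [7, 12, 25]
21 → replaces 25 → [7, 12, 21]
3 → replaces 7 → [3, 12, 21]
18 → replaces 21 → [3, 12, 18]
23 → extends → [3, 12, 18, 23]
22 → replaces 23 → [3, 12, 18, 22]
2 → replaces 3 → [2, 12, 18, 22]
16 → replaces 18 → [2, 12, 16, 22]
30 → extends → [2, 12, 16, 22, 30]
Length 5; one witness is 9, 12, 21, 23, 30.

9, 12, 21, 23, 30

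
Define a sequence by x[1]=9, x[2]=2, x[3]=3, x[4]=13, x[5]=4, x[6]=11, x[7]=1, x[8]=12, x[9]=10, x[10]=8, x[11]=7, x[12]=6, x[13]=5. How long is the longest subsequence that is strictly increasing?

5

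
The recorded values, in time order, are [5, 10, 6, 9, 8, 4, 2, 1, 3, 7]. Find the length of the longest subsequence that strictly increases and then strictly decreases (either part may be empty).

7

inc[i] = longest strictly increasing subsequence ending at i; dec[i] = longest strictly decreasing subsequence starting at i:
i:      1  2  3  4  5  6  7  8  9 10
a[i]:   5 10  6  9  8  4  2  1  3  7
inc:    1  2  2  3  3  1  1  1  2  3
dec:    4  6  4  5  4  3  2  1  1  1
Best peak at i=2 (value 10): inc=2, dec=6, length 2+6−1 = 7.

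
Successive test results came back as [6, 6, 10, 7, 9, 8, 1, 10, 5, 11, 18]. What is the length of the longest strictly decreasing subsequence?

Let dp[i] be the longest strictly decreasing subsequence ending at i:
i:      1  2  3  4  5  6  7  8  9 10 11
a[i]:   6  6 10  7  9  8  1 10  5 11 18
dp:     1  1  1  2  2  3  4  1  4  1  1
Maximum is 4.

4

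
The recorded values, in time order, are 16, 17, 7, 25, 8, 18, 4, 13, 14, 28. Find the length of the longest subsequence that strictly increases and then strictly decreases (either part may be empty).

inc[i] = longest strictly increasing subsequence ending at i; dec[i] = longest strictly decreasing subsequence starting at i:
i:      1  2  3  4  5  6  7  8  9 10
a[i]:  16 17  7 25  8 18  4 13 14 28
inc:    1  2  1  3  2  3  1  3  4  5
dec:    3  3  2  3  2  2  1  1  1  1
Best peak at i=4 (value 25): inc=3, dec=3, length 3+3−1 = 5.

5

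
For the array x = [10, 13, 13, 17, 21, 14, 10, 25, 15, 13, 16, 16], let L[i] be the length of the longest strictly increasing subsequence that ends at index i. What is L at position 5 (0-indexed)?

dp[i] = 1 + max{dp[j] : j<i, x[j]<x[i]} (or 1 if no such j):
i:      0  1  2  3  4  5  6  7  8  9 10 11
x[i]:  10 13 13 17 21 14 10 25 15 13 16 16
dp:     1  2  2  3  4  3  1  5  4  2  5  5
At index 5 the value is 3.

3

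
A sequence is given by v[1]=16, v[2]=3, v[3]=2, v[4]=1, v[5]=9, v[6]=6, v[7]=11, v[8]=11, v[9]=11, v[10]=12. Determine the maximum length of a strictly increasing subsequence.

4

Let dp[i] be the length of the longest such subsequence ending at index i:
i:      1  2  3  4  5  6  7  8  9 10
v[i]:  16  3  2  1  9  6 11 11 11 12
dp:     1  1  1  1  2  2  3  3  3  4
Maximum dp value is 4.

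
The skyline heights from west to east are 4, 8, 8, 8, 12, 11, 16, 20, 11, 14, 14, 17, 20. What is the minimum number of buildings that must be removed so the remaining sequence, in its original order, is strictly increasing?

7

Fewest deletions = n − (longest strictly increasing subsequence).
Patience tails:
4 → extends → [4]
8 → extends → [4, 8]
8 → already a tail → [4, 8]
8 → already a tail → [4, 8]
12 → extends → [4, 8, 12]
11 → replaces 12 → [4, 8, 11]
16 → extends → [4, 8, 11, 16]
20 → extends → [4, 8, 11, 16, 20]
11 → already a tail → [4, 8, 11, 16, 20]
14 → replaces 16 → [4, 8, 11, 14, 20]
14 → already a tail → [4, 8, 11, 14, 20]
17 → replaces 20 → [4, 8, 11, 14, 17]
20 → extends → [4, 8, 11, 14, 17, 20]
Longest strictly increasing subsequence has length 6, so deletions = 13 − 6 = 7.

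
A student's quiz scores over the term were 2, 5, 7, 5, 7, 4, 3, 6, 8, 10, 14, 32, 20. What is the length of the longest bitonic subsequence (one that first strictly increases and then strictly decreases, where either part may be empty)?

inc[i] = longest strictly increasing subsequence ending at i; dec[i] = longest strictly decreasing subsequence starting at i:
i:      1  2  3  4  5  6  7  8  9 10 11 12 13
a[i]:   2  5  7  5  7  4  3  6  8 10 14 32 20
inc:    1  2  3  2  3  2  2  3  4  5  6  7  7
dec:    1  3  4  3  3  2  1  1  1  1  1  2  1
Best peak at i=12 (value 32): inc=7, dec=2, length 7+2−1 = 8.

8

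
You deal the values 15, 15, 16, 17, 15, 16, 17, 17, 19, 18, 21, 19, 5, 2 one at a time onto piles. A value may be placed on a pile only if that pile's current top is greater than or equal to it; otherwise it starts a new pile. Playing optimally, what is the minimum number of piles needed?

Place each on the leftmost legal pile:
15 → new pile 1 (tops now [15])
15 → pile 1 (tops now [15])
16 → new pile 2 (tops now [15, 16])
17 → new pile 3 (tops now [15, 16, 17])
15 → pile 1 (tops now [15, 16, 17])
16 → pile 2 (tops now [15, 16, 17])
17 → pile 3 (tops now [15, 16, 17])
17 → pile 3 (tops now [15, 16, 17])
19 → new pile 4 (tops now [15, 16, 17, 19])
18 → pile 4 (tops now [15, 16, 17, 18])
21 → new pile 5 (tops now [15, 16, 17, 18, 21])
19 → pile 5 (tops now [15, 16, 17, 18, 19])
5 → pile 1 (tops now [5, 16, 17, 18, 19])
2 → pile 1 (tops now [2, 16, 17, 18, 19])
Five piles.

5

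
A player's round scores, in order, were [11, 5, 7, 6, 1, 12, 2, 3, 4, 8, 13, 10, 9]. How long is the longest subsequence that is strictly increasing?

Track the smallest tail for each achievable length (strict):
11 → extends → [11]
5 → replaces 11 → [5]
7 → extends → [5, 7]
6 → replaces 7 → [5, 6]
1 → replaces 5 → [1, 6]
12 → extends → [1, 6, 12]
2 → replaces 6 → [1, 2, 12]
3 → replaces 12 → [1, 2, 3]
4 → extends → [1, 2, 3, 4]
8 → extends → [1, 2, 3, 4, 8]
13 → extends → [1, 2, 3, 4, 8, 13]
10 → replaces 13 → [1, 2, 3, 4, 8, 10]
9 → replaces 10 → [1, 2, 3, 4, 8, 9]
Six tails, so the longest strictly increasing subsequence has length 6 (e.g. 1, 2, 3, 4, 8, 13).

6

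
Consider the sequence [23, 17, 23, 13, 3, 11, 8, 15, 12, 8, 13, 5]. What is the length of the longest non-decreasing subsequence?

4

Track the smallest tail for each achievable length (allowing ties):
23 → extends → [23]
17 → replaces 23 → [17]
23 → extends → [17, 23]
13 → replaces 17 → [13, 23]
3 → replaces 13 → [3, 23]
11 → replaces 23 → [3, 11]
8 → replaces 11 → [3, 8]
15 → extends → [3, 8, 15]
12 → replaces 15 → [3, 8, 12]
8 → replaces 12 → [3, 8, 8]
13 → extends → [3, 8, 8, 13]
5 → replaces 8 → [3, 5, 8, 13]
Four tails, so the longest non-decreasing subsequence has length 4 (e.g. 3, 11, 12, 13).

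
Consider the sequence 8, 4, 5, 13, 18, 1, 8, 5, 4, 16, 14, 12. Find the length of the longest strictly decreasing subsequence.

Negate each value so 'decreasing' becomes 'increasing', then run patience tails on the negated sequence:
-8 → extends → [-8]
-4 → extends → [-8, -4]
-5 → replaces -4 → [-8, -5]
-13 → replaces -8 → [-13, -5]
-18 → replaces -13 → [-18, -5]
-1 → extends → [-18, -5, -1]
-8 → replaces -5 → [-18, -8, -1]
-5 → replaces -1 → [-18, -8, -5]
-4 → extends → [-18, -8, -5, -4]
-16 → replaces -8 → [-18, -16, -5, -4]
-14 → replaces -5 → [-18, -16, -14, -4]
-12 → replaces -4 → [-18, -16, -14, -12]
Four tails, so the longest strictly decreasing subsequence of the original has length 4.

4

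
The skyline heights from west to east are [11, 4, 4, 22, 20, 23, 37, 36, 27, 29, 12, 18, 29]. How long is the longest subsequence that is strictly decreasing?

Negate each value so 'decreasing' becomes 'increasing', then run patience tails on the negated sequence:
-11 → extends → [-11]
-4 → extends → [-11, -4]
-4 → already a tail → [-11, -4]
-22 → replaces -11 → [-22, -4]
-20 → replaces -4 → [-22, -20]
-23 → replaces -22 → [-23, -20]
-37 → replaces -23 → [-37, -20]
-36 → replaces -20 → [-37, -36]
-27 → extends → [-37, -36, -27]
-29 → replaces -27 → [-37, -36, -29]
-12 → extends → [-37, -36, -29, -12]
-18 → replaces -12 → [-37, -36, -29, -18]
-29 → already a tail → [-37, -36, -29, -18]
Four tails, so the longest strictly decreasing subsequence of the original has length 4.

4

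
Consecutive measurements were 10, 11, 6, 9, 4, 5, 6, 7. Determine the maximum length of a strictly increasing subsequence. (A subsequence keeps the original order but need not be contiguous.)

4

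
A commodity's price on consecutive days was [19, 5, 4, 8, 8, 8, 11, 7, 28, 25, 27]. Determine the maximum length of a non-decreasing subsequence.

7

Track the smallest tail for each achievable length (allowing ties):
19 → extends → [19]
5 → replaces 19 → [5]
4 → replaces 5 → [4]
8 → extends → [4, 8]
8 → extends → [4, 8, 8]
8 → extends → [4, 8, 8, 8]
11 → extends → [4, 8, 8, 8, 11]
7 → replaces 8 → [4, 7, 8, 8, 11]
28 → extends → [4, 7, 8, 8, 11, 28]
25 → replaces 28 → [4, 7, 8, 8, 11, 25]
27 → extends → [4, 7, 8, 8, 11, 25, 27]
Seven tails, so the longest non-decreasing subsequence has length 7 (e.g. 5, 8, 8, 8, 11, 25, 27).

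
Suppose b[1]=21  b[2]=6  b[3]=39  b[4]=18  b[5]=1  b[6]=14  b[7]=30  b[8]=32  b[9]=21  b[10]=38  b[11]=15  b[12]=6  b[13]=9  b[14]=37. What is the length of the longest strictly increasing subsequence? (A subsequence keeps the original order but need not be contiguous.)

5

Track the smallest tail for each achievable length (strict):
21 → extends → [21]
6 → replaces 21 → [6]
39 → extends → [6, 39]
18 → replaces 39 → [6, 18]
1 → replaces 6 → [1, 18]
14 → replaces 18 → [1, 14]
30 → extends → [1, 14, 30]
32 → extends → [1, 14, 30, 32]
21 → replaces 30 → [1, 14, 21, 32]
38 → extends → [1, 14, 21, 32, 38]
15 → replaces 21 → [1, 14, 15, 32, 38]
6 → replaces 14 → [1, 6, 15, 32, 38]
9 → replaces 15 → [1, 6, 9, 32, 38]
37 → replaces 38 → [1, 6, 9, 32, 37]
Five tails, so the longest strictly increasing subsequence has length 5 (e.g. 6, 18, 30, 32, 38).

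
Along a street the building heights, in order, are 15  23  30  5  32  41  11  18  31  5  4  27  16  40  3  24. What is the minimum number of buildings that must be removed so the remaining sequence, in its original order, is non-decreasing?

Fewest deletions = n − (longest non-decreasing subsequence).
i:      1  2  3  4  5  6  7  8  9 10 11 12 13 14 15 16
a[i]:  15 23 30  5 32 41 11 18 31  5  4 27 16 40  3 24
dp:     1  2  3  1  4  5  2  3  4  2  1  4  3  5  1  4
max dp = 5, so deletions = 16 − 5 = 11.

11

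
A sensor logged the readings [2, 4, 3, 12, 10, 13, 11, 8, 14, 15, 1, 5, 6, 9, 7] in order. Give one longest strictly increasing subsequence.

Patience tails give the LIS length; then backtrack through the dp parents:
2 → extends → [2]
4 → extends → [2, 4]
3 → replaces 4 → [2, 3]
12 → extends → [2, 3, 12]
10 → replaces 12 → [2, 3, 10]
13 → extends → [2, 3, 10, 13]
11 → replaces 13 → [2, 3, 10, 11]
8 → replaces 10 → [2, 3, 8, 11]
14 → extends → [2, 3, 8, 11, 14]
15 → extends → [2, 3, 8, 11, 14, 15]
1 → replaces 2 → [1, 3, 8, 11, 14, 15]
5 → replaces 8 → [1, 3, 5, 11, 14, 15]
6 → replaces 11 → [1, 3, 5, 6, 14, 15]
9 → replaces 14 → [1, 3, 5, 6, 9, 15]
7 → replaces 9 → [1, 3, 5, 6, 7, 15]
Length 6; one witness is 2, 4, 12, 13, 14, 15.

2, 4, 12, 13, 14, 15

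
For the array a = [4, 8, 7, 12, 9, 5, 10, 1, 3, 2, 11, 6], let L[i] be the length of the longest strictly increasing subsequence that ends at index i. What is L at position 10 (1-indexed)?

dp[i] = 1 + max{dp[j] : j<i, a[j]<a[i]} (or 1 if no such j):
i:      1  2  3  4  5  6  7  8  9 10 11 12
a[i]:   4  8  7 12  9  5 10  1  3  2 11  6
dp:     1  2  2  3  3  2  4  1  2  2  5  3
At index 10 the value is 2.

2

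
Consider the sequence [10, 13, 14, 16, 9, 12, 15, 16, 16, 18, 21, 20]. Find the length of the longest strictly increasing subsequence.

7

Track the smallest tail for each achievable length (strict):
10 → extends → [10]
13 → extends → [10, 13]
14 → extends → [10, 13, 14]
16 → extends → [10, 13, 14, 16]
9 → replaces 10 → [9, 13, 14, 16]
12 → replaces 13 → [9, 12, 14, 16]
15 → replaces 16 → [9, 12, 14, 15]
16 → extends → [9, 12, 14, 15, 16]
16 → already a tail → [9, 12, 14, 15, 16]
18 → extends → [9, 12, 14, 15, 16, 18]
21 → extends → [9, 12, 14, 15, 16, 18, 21]
20 → replaces 21 → [9, 12, 14, 15, 16, 18, 20]
Seven tails, so the longest strictly increasing subsequence has length 7 (e.g. 10, 13, 14, 15, 16, 18, 21).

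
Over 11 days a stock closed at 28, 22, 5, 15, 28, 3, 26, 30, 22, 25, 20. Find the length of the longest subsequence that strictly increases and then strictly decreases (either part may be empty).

inc[i] = longest strictly increasing subsequence ending at i; dec[i] = longest strictly decreasing subsequence starting at i:
i:      1  2  3  4  5  6  7  8  9 10 11
a[i]:  28 22  5 15 28  3 26 30 22 25 20
inc:    1  1  1  2  3  1  3  4  3  4  3
dec:    4  3  2  2  4  1  3  3  2  2  1
Best peak at i=5 (value 28): inc=3, dec=4, length 3+4−1 = 6.

6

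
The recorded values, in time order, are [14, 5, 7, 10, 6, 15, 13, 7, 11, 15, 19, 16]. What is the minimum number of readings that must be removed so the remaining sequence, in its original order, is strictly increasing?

Fewest deletions = n − (longest strictly increasing subsequence).
Patience tails:
14 → extends → [14]
5 → replaces 14 → [5]
7 → extends → [5, 7]
10 → extends → [5, 7, 10]
6 → replaces 7 → [5, 6, 10]
15 → extends → [5, 6, 10, 15]
13 → replaces 15 → [5, 6, 10, 13]
7 → replaces 10 → [5, 6, 7, 13]
11 → replaces 13 → [5, 6, 7, 11]
15 → extends → [5, 6, 7, 11, 15]
19 → extends → [5, 6, 7, 11, 15, 19]
16 → replaces 19 → [5, 6, 7, 11, 15, 16]
Longest strictly increasing subsequence has length 6, so deletions = 12 − 6 = 6.

6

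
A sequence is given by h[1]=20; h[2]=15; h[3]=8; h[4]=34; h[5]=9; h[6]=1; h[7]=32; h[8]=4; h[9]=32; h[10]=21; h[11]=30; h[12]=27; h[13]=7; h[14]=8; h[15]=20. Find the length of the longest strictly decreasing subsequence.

5

Let dp[i] be the longest strictly decreasing subsequence ending at i:
i:      1  2  3  4  5  6  7  8  9 10 11 12 13 14 15
h[i]:  20 15  8 34  9  1 32  4 32 21 30 27  7  8 20
dp:     1  2  3  1  3  4  2  4  2  3  3  4  5  5  5
Maximum is 5.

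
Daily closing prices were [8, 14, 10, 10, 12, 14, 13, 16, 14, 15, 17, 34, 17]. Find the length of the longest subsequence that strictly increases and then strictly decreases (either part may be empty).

inc[i] = longest strictly increasing subsequence ending at i; dec[i] = longest strictly decreasing subsequence starting at i:
i:      1  2  3  4  5  6  7  8  9 10 11 12 13
a[i]:   8 14 10 10 12 14 13 16 14 15 17 34 17
inc:    1  2  2  2  3  4  4  5  5  6  7  8  7
dec:    1  2  1  1  1  2  1  2  1  1  1  2  1
Best peak at i=12 (value 34): inc=8, dec=2, length 8+2−1 = 9.

9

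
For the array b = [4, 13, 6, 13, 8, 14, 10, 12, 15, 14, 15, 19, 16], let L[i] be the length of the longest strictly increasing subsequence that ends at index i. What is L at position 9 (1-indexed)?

dp[i] = 1 + max{dp[j] : j<i, b[j]<b[i]} (or 1 if no such j):
i:      1  2  3  4  5  6  7  8  9 10 11 12 13
b[i]:   4 13  6 13  8 14 10 12 15 14 15 19 16
dp:     1  2  2  3  3  4  4  5  6  6  7  8  8
At index 9 the value is 6.

6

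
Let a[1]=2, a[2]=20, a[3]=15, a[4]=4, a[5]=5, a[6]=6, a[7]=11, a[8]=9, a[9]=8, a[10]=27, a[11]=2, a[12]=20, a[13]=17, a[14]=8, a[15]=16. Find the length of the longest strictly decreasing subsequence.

6

Negate each value so 'decreasing' becomes 'increasing', then run patience tails on the negated sequence:
-2 → extends → [-2]
-20 → replaces -2 → [-20]
-15 → extends → [-20, -15]
-4 → extends → [-20, -15, -4]
-5 → replaces -4 → [-20, -15, -5]
-6 → replaces -5 → [-20, -15, -6]
-11 → replaces -6 → [-20, -15, -11]
-9 → extends → [-20, -15, -11, -9]
-8 → extends → [-20, -15, -11, -9, -8]
-27 → replaces -20 → [-27, -15, -11, -9, -8]
-2 → extends → [-27, -15, -11, -9, -8, -2]
-20 → replaces -15 → [-27, -20, -11, -9, -8, -2]
-17 → replaces -11 → [-27, -20, -17, -9, -8, -2]
-8 → already a tail → [-27, -20, -17, -9, -8, -2]
-16 → replaces -9 → [-27, -20, -17, -16, -8, -2]
Six tails, so the longest strictly decreasing subsequence of the original has length 6.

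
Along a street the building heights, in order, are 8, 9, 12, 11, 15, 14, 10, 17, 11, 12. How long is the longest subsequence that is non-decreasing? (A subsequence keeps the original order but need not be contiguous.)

Track the smallest tail for each achievable length (allowing ties):
8 → extends → [8]
9 → extends → [8, 9]
12 → extends → [8, 9, 12]
11 → replaces 12 → [8, 9, 11]
15 → extends → [8, 9, 11, 15]
14 → replaces 15 → [8, 9, 11, 14]
10 → replaces 11 → [8, 9, 10, 14]
17 → extends → [8, 9, 10, 14, 17]
11 → replaces 14 → [8, 9, 10, 11, 17]
12 → replaces 17 → [8, 9, 10, 11, 12]
Five tails, so the longest non-decreasing subsequence has length 5 (e.g. 8, 9, 12, 15, 17).

5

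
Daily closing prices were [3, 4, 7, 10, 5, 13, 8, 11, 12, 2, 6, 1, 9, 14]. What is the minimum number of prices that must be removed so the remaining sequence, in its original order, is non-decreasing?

7

Fewest deletions = n − (longest non-decreasing subsequence).
i:      1  2  3  4  5  6  7  8  9 10 11 12 13 14
a[i]:   3  4  7 10  5 13  8 11 12  2  6  1  9 14
dp:     1  2  3  4  3  5  4  5  6  1  4  1  5  7
max dp = 7, so deletions = 14 − 7 = 7.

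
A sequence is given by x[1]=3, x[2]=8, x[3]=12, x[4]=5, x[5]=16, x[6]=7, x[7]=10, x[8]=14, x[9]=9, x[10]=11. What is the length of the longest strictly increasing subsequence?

5

Let dp[i] be the length of the longest such subsequence ending at index i:
i:      1  2  3  4  5  6  7  8  9 10
x[i]:   3  8 12  5 16  7 10 14  9 11
dp:     1  2  3  2  4  3  4  5  4  5
Maximum dp value is 5.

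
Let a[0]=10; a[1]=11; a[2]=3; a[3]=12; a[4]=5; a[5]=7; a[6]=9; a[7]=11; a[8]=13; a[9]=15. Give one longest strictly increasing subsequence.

Patience tails give the LIS length; then backtrack through the dp parents:
10 → extends → [10]
11 → extends → [10, 11]
3 → replaces 10 → [3, 11]
12 → extends → [3, 11, 12]
5 → replaces 11 → [3, 5, 12]
7 → replaces 12 → [3, 5, 7]
9 → extends → [3, 5, 7, 9]
11 → extends → [3, 5, 7, 9, 11]
13 → extends → [3, 5, 7, 9, 11, 13]
15 → extends → [3, 5, 7, 9, 11, 13, 15]
Length 7; one witness is 3, 5, 7, 9, 11, 13, 15.

3, 5, 7, 9, 11, 13, 15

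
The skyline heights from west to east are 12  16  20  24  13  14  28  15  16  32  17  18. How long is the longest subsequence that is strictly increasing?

7

Track the smallest tail for each achievable length (strict):
12 → extends → [12]
16 → extends → [12, 16]
20 → extends → [12, 16, 20]
24 → extends → [12, 16, 20, 24]
13 → replaces 16 → [12, 13, 20, 24]
14 → replaces 20 → [12, 13, 14, 24]
28 → extends → [12, 13, 14, 24, 28]
15 → replaces 24 → [12, 13, 14, 15, 28]
16 → replaces 28 → [12, 13, 14, 15, 16]
32 → extends → [12, 13, 14, 15, 16, 32]
17 → replaces 32 → [12, 13, 14, 15, 16, 17]
18 → extends → [12, 13, 14, 15, 16, 17, 18]
Seven tails, so the longest strictly increasing subsequence has length 7 (e.g. 12, 13, 14, 15, 16, 17, 18).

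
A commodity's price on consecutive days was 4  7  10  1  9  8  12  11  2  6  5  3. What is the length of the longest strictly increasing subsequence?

4

Let dp[i] be the length of the longest such subsequence ending at index i:
i:      1  2  3  4  5  6  7  8  9 10 11 12
a[i]:   4  7 10  1  9  8 12 11  2  6  5  3
dp:     1  2  3  1  3  3  4  4  2  3  3  3
Maximum dp value is 4.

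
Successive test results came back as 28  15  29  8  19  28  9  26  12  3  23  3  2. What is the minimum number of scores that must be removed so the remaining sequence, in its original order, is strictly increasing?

9

Fewest deletions = n − (longest strictly increasing subsequence).
i:      1  2  3  4  5  6  7  8  9 10 11 12 13
a[i]:  28 15 29  8 19 28  9 26 12  3 23  3  2
dp:     1  1  2  1  2  3  2  3  3  1  4  1  1
max dp = 4, so deletions = 13 − 4 = 9.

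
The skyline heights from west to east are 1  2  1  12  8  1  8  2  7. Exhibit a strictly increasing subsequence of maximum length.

Patience tails give the LIS length; then backtrack through the dp parents:
1 → extends → [1]
2 → extends → [1, 2]
1 → already a tail → [1, 2]
12 → extends → [1, 2, 12]
8 → replaces 12 → [1, 2, 8]
1 → already a tail → [1, 2, 8]
8 → already a tail → [1, 2, 8]
2 → already a tail → [1, 2, 8]
7 → replaces 8 → [1, 2, 7]
Length 3; one witness is 1, 2, 12.

1, 2, 12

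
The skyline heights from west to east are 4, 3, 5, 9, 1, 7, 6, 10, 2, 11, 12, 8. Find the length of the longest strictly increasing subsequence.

6

Track the smallest tail for each achievable length (strict):
4 → extends → [4]
3 → replaces 4 → [3]
5 → extends → [3, 5]
9 → extends → [3, 5, 9]
1 → replaces 3 → [1, 5, 9]
7 → replaces 9 → [1, 5, 7]
6 → replaces 7 → [1, 5, 6]
10 → extends → [1, 5, 6, 10]
2 → replaces 5 → [1, 2, 6, 10]
11 → extends → [1, 2, 6, 10, 11]
12 → extends → [1, 2, 6, 10, 11, 12]
8 → replaces 10 → [1, 2, 6, 8, 11, 12]
Six tails, so the longest strictly increasing subsequence has length 6 (e.g. 4, 5, 9, 10, 11, 12).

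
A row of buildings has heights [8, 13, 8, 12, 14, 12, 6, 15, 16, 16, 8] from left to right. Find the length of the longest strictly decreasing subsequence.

3

Negate each value so 'decreasing' becomes 'increasing', then run patience tails on the negated sequence:
-8 → extends → [-8]
-13 → replaces -8 → [-13]
-8 → extends → [-13, -8]
-12 → replaces -8 → [-13, -12]
-14 → replaces -13 → [-14, -12]
-12 → already a tail → [-14, -12]
-6 → extends → [-14, -12, -6]
-15 → replaces -14 → [-15, -12, -6]
-16 → replaces -15 → [-16, -12, -6]
-16 → already a tail → [-16, -12, -6]
-8 → replaces -6 → [-16, -12, -8]
Three tails, so the longest strictly decreasing subsequence of the original has length 3.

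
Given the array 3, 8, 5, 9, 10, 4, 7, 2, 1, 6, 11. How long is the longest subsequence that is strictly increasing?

5

Let dp[i] be the length of the longest such subsequence ending at index i:
i:      1  2  3  4  5  6  7  8  9 10 11
a[i]:   3  8  5  9 10  4  7  2  1  6 11
dp:     1  2  2  3  4  2  3  1  1  3  5
Maximum dp value is 5.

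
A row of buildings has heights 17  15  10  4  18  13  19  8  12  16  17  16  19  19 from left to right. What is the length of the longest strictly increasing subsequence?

Track the smallest tail for each achievable length (strict):
17 → extends → [17]
15 → replaces 17 → [15]
10 → replaces 15 → [10]
4 → replaces 10 → [4]
18 → extends → [4, 18]
13 → replaces 18 → [4, 13]
19 → extends → [4, 13, 19]
8 → replaces 13 → [4, 8, 19]
12 → replaces 19 → [4, 8, 12]
16 → extends → [4, 8, 12, 16]
17 → extends → [4, 8, 12, 16, 17]
16 → already a tail → [4, 8, 12, 16, 17]
19 → extends → [4, 8, 12, 16, 17, 19]
19 → already a tail → [4, 8, 12, 16, 17, 19]
Six tails, so the longest strictly increasing subsequence has length 6 (e.g. 4, 8, 12, 16, 17, 19).

6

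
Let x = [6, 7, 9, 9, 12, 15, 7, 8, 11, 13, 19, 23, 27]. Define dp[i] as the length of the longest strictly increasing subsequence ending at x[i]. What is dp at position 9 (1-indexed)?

dp[i] = 1 + max{dp[j] : j<i, x[j]<x[i]} (or 1 if no such j):
i:      1  2  3  4  5  6  7  8  9 10 11 12 13
x[i]:   6  7  9  9 12 15  7  8 11 13 19 23 27
dp:     1  2  3  3  4  5  2  3  4  5  6  7  8
At index 9 the value is 4.

4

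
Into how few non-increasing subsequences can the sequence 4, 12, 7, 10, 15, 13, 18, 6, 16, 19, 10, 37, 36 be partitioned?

7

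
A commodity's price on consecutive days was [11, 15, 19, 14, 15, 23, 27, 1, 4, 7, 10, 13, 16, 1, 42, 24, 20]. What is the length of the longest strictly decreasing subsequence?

4

Negate each value so 'decreasing' becomes 'increasing', then run patience tails on the negated sequence:
-11 → extends → [-11]
-15 → replaces -11 → [-15]
-19 → replaces -15 → [-19]
-14 → extends → [-19, -14]
-15 → replaces -14 → [-19, -15]
-23 → replaces -19 → [-23, -15]
-27 → replaces -23 → [-27, -15]
-1 → extends → [-27, -15, -1]
-4 → replaces -1 → [-27, -15, -4]
-7 → replaces -4 → [-27, -15, -7]
-10 → replaces -7 → [-27, -15, -10]
-13 → replaces -10 → [-27, -15, -13]
-16 → replaces -15 → [-27, -16, -13]
-1 → extends → [-27, -16, -13, -1]
-42 → replaces -27 → [-42, -16, -13, -1]
-24 → replaces -16 → [-42, -24, -13, -1]
-20 → replaces -13 → [-42, -24, -20, -1]
Four tails, so the longest strictly decreasing subsequence of the original has length 4.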